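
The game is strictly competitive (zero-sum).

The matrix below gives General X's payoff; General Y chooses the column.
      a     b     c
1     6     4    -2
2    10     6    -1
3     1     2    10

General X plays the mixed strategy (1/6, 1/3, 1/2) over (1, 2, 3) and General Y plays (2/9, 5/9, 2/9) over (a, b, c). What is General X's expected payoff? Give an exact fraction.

Against (2/9, 5/9, 2/9), each row's expected payoff is 1: 28/9; 2: 16/3; 3: 32/9.
Taking the (1/6, 1/3, 1/2)-weighted average: (1/6)·(28/9) + (1/3)·(16/3) + (1/2)·(32/9) = 110/27.

110/27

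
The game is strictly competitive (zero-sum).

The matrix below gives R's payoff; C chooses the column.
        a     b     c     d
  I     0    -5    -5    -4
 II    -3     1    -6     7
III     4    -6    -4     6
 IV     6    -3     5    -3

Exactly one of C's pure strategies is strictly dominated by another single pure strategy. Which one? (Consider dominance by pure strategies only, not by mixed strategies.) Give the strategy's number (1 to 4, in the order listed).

C prefers columns that give R less. Compare a with c: -5 < 0, -6 < -3, -4 < 4, 5 < 6.
So c strictly dominates a for C; a is strictly dominated.

1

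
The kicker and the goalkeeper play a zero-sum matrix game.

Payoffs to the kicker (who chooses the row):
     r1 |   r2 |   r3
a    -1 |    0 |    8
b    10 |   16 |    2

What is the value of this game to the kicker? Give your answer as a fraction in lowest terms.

Column r2 is strictly dominated by r1 for the goalkeeper (it gives the kicker more in every row).
The remaining 2×2 game on (a, b) × (r1, r3) has no saddle point. Let the kicker play a with probability p; indifference gives −p + 10(1−p) = 8p + 2(1−p), so p = 8/17.
Similarly the goalkeeper's optimal q on r1 is 6/17, and the value is -1·(6/17) + (8)·(11/17) = 82/17.

82/17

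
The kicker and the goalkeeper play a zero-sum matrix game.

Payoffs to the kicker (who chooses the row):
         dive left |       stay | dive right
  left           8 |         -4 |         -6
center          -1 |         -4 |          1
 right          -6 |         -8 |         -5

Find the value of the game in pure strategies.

Row minima: -6, -4, -8 → the kicker's maximin is -4.
Column maxima: 8, -4, 1 → the goalkeeper's minimax is -4.
They coincide at (center, stay), so the value is -4.

-4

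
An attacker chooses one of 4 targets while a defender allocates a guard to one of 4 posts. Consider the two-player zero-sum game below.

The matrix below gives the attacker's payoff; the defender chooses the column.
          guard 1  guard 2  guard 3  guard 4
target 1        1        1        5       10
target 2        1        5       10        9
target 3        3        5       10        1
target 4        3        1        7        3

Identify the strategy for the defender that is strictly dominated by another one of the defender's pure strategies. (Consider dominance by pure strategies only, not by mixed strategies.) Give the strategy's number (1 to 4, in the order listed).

3

The defender prefers columns that give the attacker less. Compare guard 3 with guard 1: 1 < 5, 1 < 10, 3 < 10, 3 < 7.
So guard 1 strictly dominates guard 3 for the defender; guard 3 is strictly dominated.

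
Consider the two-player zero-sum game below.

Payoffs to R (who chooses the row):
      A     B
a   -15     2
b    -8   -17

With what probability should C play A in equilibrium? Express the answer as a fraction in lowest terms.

19/26

Row minima are -15 and -17, so R's maximin is -15; column maxima are -8 and 2, so C's minimax is -8. These differ, so the equilibrium is in mixed strategies.
Let C play A with probability q. R is indifferent when −15q + 2(1−q) = −8q − 17(1−q), giving q = 19/26.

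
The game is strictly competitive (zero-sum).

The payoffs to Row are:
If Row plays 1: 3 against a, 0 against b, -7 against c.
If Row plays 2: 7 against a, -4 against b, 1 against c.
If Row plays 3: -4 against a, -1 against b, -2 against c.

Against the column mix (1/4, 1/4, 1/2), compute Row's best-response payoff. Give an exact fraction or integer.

5/4

1: (3)·(1/4) + (0)·(1/4) + (-7)·(1/2) = -11/4.
2: (7)·(1/4) + (-4)·(1/4) + (1)·(1/2) = 5/4.
3: (-4)·(1/4) + (-1)·(1/4) + (-2)·(1/2) = -9/4.
The best pure response is 2 with expected payoff 5/4.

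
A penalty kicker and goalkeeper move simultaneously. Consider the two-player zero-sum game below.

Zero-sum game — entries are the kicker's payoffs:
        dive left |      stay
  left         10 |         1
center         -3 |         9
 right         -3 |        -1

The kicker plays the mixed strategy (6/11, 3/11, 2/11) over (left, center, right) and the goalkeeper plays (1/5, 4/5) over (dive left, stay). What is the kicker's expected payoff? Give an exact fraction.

169/55

Against (1/5, 4/5), each row's expected payoff is left: 14/5; center: 33/5; right: -7/5.
Taking the (6/11, 3/11, 2/11)-weighted average: (6/11)·(14/5) + (3/11)·(33/5) + (2/11)·(-7/5) = 169/55.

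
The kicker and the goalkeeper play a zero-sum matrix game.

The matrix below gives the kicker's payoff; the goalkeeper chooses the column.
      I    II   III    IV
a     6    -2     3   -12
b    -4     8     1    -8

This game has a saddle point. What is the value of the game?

-8

Row minima: -12, -8 → the kicker's maximin is -8.
Column maxima: 6, 8, 3, -8 → the goalkeeper's minimax is -8.
They coincide at (b, IV), so the value is -8.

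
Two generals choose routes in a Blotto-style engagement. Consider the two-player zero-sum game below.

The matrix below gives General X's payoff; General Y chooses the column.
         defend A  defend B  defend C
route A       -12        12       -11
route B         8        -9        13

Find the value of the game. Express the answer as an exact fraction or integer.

-12/41

Column defend C is strictly dominated by defend A for General Y (it gives General X more in every row).
The remaining 2×2 game on (route A, route B) × (defend A, defend B) has no saddle point. Let General X play route A with probability p; indifference gives −12p + 8(1−p) = 12p − 9(1−p), so p = 17/41.
Similarly General Y's optimal q on defend A is 21/41, and the value is -12·(21/41) + (12)·(20/41) = -12/41.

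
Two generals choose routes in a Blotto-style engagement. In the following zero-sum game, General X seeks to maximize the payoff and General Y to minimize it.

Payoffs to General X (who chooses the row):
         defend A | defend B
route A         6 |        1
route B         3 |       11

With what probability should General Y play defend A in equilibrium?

10/13

Row minima are 1 and 3, so General X's maximin is 3; column maxima are 6 and 11, so General Y's minimax is 6. These differ, so the equilibrium is in mixed strategies.
Let General Y play defend A with probability q. General X is indifferent when 6q + (1−q) = 3q + 11(1−q), giving q = 10/13.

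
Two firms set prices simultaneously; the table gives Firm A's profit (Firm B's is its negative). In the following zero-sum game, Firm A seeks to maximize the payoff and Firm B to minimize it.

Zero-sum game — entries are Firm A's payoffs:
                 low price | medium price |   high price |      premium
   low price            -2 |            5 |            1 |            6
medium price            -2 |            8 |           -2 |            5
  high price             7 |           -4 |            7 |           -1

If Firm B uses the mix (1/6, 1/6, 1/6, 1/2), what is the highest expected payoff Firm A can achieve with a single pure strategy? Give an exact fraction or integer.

low price: (-2)·(1/6) + (5)·(1/6) + (1)·(1/6) + (6)·(1/2) = 11/3.
medium price: (-2)·(1/6) + (8)·(1/6) + (-2)·(1/6) + (5)·(1/2) = 19/6.
high price: (7)·(1/6) + (-4)·(1/6) + (7)·(1/6) + (-1)·(1/2) = 7/6.
The best pure response is low price with expected payoff 11/3.

11/3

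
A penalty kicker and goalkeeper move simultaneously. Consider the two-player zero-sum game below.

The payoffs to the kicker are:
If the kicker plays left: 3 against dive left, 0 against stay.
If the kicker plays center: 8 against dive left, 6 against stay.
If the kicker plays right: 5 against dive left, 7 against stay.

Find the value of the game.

Row left is strictly dominated by row center, so the kicker never plays it.
The remaining 2×2 game on (center, right) × (dive left, stay) has no saddle point. Let the kicker play center with probability p; indifference gives 8p + 5(1−p) = 6p + 7(1−p), so p = 1/2.
Similarly the goalkeeper's optimal q on dive left is 1/4, and the value is 8·(1/4) + (6)·(3/4) = 13/2.

13/2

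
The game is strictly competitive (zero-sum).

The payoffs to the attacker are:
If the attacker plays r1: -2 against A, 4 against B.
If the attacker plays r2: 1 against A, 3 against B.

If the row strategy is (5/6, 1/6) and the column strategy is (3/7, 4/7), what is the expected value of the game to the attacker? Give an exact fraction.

65/42

Against (3/7, 4/7), each row's expected payoff is r1: 10/7; r2: 15/7.
Taking the (5/6, 1/6)-weighted average: (5/6)·(10/7) + (1/6)·(15/7) = 65/42.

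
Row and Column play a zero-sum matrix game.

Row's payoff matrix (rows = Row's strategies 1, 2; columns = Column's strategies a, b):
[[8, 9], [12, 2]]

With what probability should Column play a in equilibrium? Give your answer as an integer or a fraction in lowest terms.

7/11

Row minima are 8 and 2, so Row's maximin is 8; column maxima are 12 and 9, so Column's minimax is 9. These differ, so the equilibrium is in mixed strategies.
Let Column play a with probability q. Row is indifferent when 8q + 9(1−q) = 12q + 2(1−q), giving q = 7/11.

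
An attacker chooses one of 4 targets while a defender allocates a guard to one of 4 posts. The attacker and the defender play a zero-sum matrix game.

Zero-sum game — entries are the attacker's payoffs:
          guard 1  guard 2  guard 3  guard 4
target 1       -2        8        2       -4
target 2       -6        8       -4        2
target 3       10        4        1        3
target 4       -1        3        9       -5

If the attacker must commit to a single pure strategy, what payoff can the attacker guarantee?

The worst-case payoff for each row is target 1: -4, target 2: -6, target 3: 1, target 4: -5.
The best of these is 1.

1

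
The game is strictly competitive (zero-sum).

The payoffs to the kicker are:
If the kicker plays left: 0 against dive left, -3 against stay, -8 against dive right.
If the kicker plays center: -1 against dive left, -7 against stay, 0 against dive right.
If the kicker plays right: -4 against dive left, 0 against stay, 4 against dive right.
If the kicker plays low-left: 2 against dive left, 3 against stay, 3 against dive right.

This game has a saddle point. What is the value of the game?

Row minima: -8, -7, -4, 2 → the kicker's maximin is 2.
Column maxima: 2, 3, 4 → the goalkeeper's minimax is 2.
They coincide at (low-left, dive left), so the value is 2.

2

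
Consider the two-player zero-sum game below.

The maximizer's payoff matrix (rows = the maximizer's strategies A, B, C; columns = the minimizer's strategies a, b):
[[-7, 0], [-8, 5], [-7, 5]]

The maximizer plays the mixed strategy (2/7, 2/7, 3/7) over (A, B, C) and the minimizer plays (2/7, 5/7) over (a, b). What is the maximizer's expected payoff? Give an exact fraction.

23/49

Against (2/7, 5/7), each row's expected payoff is A: -2; B: 9/7; C: 11/7.
Taking the (2/7, 2/7, 3/7)-weighted average: (2/7)·(-2) + (2/7)·(9/7) + (3/7)·(11/7) = 23/49.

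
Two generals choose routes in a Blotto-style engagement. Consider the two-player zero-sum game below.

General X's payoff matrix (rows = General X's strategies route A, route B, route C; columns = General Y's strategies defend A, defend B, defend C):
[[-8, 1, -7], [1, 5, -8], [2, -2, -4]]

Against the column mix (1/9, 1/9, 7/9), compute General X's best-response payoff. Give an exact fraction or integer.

-28/9

route A: (-8)·(1/9) + (1)·(1/9) + (-7)·(7/9) = -56/9.
route B: (1)·(1/9) + (5)·(1/9) + (-8)·(7/9) = -50/9.
route C: (2)·(1/9) + (-2)·(1/9) + (-4)·(7/9) = -28/9.
The best pure response is route C with expected payoff -28/9.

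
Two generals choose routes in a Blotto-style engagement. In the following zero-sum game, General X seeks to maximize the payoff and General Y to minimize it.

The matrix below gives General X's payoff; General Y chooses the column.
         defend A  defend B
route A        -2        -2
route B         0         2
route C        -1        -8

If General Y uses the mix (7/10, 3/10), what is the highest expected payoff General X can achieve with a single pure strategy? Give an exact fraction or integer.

3/5

route A: (-2)·(7/10) + (-2)·(3/10) = -2.
route B: (0)·(7/10) + (2)·(3/10) = 3/5.
route C: (-1)·(7/10) + (-8)·(3/10) = -31/10.
The best pure response is route B with expected payoff 3/5.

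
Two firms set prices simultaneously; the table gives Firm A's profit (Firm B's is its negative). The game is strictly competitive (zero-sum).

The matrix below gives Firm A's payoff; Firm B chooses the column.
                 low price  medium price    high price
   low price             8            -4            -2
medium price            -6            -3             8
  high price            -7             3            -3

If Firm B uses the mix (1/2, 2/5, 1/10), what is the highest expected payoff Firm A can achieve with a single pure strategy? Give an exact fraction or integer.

11/5

low price: (8)·(1/2) + (-4)·(2/5) + (-2)·(1/10) = 11/5.
medium price: (-6)·(1/2) + (-3)·(2/5) + (8)·(1/10) = -17/5.
high price: (-7)·(1/2) + (3)·(2/5) + (-3)·(1/10) = -13/5.
The best pure response is low price with expected payoff 11/5.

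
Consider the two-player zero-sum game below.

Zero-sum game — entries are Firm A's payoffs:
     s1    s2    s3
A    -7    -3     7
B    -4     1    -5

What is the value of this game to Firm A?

-21/5

Column s2 is strictly dominated by s1 for Firm B (it gives Firm A more in every row).
The remaining 2×2 game on (A, B) × (s1, s3) has no saddle point. Let Firm A play A with probability p; indifference gives −7p − 4(1−p) = 7p − 5(1−p), so p = 1/15.
Similarly Firm B's optimal q on s1 is 4/5, and the value is -7·(4/5) + (7)·(1/5) = -21/5.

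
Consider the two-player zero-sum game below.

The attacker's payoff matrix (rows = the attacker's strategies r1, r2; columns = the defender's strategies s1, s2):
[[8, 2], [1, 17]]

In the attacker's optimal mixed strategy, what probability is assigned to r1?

Row minima are 2 and 1, so the attacker's maximin is 2; column maxima are 8 and 17, so the defender's minimax is 8. These differ, so the equilibrium is in mixed strategies.
Let the attacker play r1 with probability p. The defender is indifferent when 8p + (1−p) = 2p + 17(1−p), giving p = 8/11.

8/11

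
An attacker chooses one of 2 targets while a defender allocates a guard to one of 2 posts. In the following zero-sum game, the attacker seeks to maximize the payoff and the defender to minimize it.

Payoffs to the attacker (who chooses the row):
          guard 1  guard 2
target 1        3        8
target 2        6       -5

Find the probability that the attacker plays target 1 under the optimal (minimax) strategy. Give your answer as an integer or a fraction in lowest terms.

11/16

Row minima are 3 and -5, so the attacker's maximin is 3; column maxima are 6 and 8, so the defender's minimax is 6. These differ, so the equilibrium is in mixed strategies.
Let the attacker play target 1 with probability p. The defender is indifferent when 3p + 6(1−p) = 8p − 5(1−p), giving p = 11/16.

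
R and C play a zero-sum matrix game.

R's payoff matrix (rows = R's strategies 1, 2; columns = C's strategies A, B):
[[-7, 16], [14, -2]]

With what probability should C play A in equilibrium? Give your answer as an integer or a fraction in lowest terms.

6/13

Row minima are -7 and -2, so R's maximin is -2; column maxima are 14 and 16, so C's minimax is 14. These differ, so the equilibrium is in mixed strategies.
Let C play A with probability q. R is indifferent when −7q + 16(1−q) = 14q − 2(1−q), giving q = 6/13.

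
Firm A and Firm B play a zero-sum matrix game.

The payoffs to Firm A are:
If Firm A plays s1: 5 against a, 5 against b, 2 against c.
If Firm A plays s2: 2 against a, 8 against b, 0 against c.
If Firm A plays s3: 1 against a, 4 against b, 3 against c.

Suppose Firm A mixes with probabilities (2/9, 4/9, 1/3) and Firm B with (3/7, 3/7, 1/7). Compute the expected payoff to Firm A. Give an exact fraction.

Against (3/7, 3/7, 1/7), each row's expected payoff is s1: 32/7; s2: 30/7; s3: 18/7.
Taking the (2/9, 4/9, 1/3)-weighted average: (2/9)·(32/7) + (4/9)·(30/7) + (1/3)·(18/7) = 34/9.

34/9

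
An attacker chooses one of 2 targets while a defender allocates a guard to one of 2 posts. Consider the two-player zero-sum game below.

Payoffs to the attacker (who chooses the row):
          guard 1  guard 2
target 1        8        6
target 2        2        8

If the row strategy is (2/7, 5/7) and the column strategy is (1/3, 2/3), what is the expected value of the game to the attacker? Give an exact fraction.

Against (1/3, 2/3), each row's expected payoff is target 1: 20/3; target 2: 6.
Taking the (2/7, 5/7)-weighted average: (2/7)·(20/3) + (5/7)·(6) = 130/21.

130/21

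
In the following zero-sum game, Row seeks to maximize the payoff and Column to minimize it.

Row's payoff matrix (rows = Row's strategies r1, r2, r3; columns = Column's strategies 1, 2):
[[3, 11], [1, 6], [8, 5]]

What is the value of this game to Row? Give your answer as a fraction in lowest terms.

Row r2 is strictly dominated by row r1, so Row never plays it.
The remaining 2×2 game on (r1, r3) × (1, 2) has no saddle point. Let Row play r1 with probability p; indifference gives 3p + 8(1−p) = 11p + 5(1−p), so p = 3/11.
Similarly Column's optimal q on 1 is 6/11, and the value is 3·(6/11) + (11)·(5/11) = 73/11.

73/11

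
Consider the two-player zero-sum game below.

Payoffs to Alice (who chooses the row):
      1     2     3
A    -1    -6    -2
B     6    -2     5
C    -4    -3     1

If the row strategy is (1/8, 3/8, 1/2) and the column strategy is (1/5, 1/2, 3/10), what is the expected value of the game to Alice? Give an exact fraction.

Against (1/5, 1/2, 3/10), each row's expected payoff is A: -19/5; B: 17/10; C: -2.
Taking the (1/8, 3/8, 1/2)-weighted average: (1/8)·(-19/5) + (3/8)·(17/10) + (1/2)·(-2) = -67/80.

-67/80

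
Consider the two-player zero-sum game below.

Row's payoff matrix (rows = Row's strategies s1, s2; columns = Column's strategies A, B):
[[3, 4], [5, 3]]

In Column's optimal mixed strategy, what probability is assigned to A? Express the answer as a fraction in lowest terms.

1/3

Row minima are 3 and 3, so Row's maximin is 3; column maxima are 5 and 4, so Column's minimax is 4. These differ, so the equilibrium is in mixed strategies.
Let Column play A with probability q. Row is indifferent when 3q + 4(1−q) = 5q + 3(1−q), giving q = 1/3.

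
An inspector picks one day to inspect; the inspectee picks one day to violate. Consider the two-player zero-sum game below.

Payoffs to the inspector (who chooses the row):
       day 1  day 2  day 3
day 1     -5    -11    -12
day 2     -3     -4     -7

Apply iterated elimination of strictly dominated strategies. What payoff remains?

-7

Row day 1 is strictly dominated by row day 2 (-3>-5, -4>-11, -7>-12); eliminate day 1.
Column day 2 is strictly dominated by day 3 for the inspectee (-7<-4); eliminate day 2.
Column day 1 is strictly dominated by day 3 for the inspectee (-7<-3); eliminate day 1.
Only (day 2, day 3) remains, with payoff -7.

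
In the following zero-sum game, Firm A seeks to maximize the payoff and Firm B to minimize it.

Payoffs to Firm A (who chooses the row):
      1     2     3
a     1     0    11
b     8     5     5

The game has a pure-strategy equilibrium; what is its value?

Row minima: 0, 5 → Firm A's maximin is 5.
Column maxima: 8, 5, 11 → Firm B's minimax is 5.
They coincide at (b, 2), so the value is 5.

5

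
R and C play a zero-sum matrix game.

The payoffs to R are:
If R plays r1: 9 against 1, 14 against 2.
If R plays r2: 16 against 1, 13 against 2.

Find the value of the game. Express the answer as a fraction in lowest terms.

Row minima are 9 and 13, so R's maximin is 13; column maxima are 16 and 14, so C's minimax is 14. These differ, so the equilibrium is in mixed strategies.
Let R play r1 with probability p. C is indifferent when 9p + 16(1−p) = 14p + 13(1−p), giving p = 3/8.
Let C play 1 with probability q. R is indifferent when 9q + 14(1−q) = 16q + 13(1−q), giving q = 1/8.
The value is 9·(1/8) + (14)·(7/8) = 107/8.

107/8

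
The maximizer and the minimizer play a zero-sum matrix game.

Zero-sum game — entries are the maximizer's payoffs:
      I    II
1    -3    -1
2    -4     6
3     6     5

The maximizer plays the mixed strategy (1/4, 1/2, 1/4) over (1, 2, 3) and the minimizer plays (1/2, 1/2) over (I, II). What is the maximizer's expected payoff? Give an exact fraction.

Against (1/2, 1/2), each row's expected payoff is 1: -2; 2: 1; 3: 11/2.
Taking the (1/4, 1/2, 1/4)-weighted average: (1/4)·(-2) + (1/2)·(1) + (1/4)·(11/2) = 11/8.

11/8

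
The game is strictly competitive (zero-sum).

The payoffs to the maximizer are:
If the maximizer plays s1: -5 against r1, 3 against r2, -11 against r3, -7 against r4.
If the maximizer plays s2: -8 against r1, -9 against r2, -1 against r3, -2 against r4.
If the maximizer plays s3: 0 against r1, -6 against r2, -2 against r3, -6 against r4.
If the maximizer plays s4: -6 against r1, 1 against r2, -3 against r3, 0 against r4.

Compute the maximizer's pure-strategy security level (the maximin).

-6

The worst-case payoff for each row is s1: -11, s2: -9, s3: -6, s4: -6.
The best of these is -6.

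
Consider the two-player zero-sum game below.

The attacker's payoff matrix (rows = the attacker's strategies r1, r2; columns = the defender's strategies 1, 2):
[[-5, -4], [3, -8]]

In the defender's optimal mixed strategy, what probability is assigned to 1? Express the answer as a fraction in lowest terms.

Row minima are -5 and -8, so the attacker's maximin is -5; column maxima are 3 and -4, so the defender's minimax is -4. These differ, so the equilibrium is in mixed strategies.
Let the defender play 1 with probability q. The attacker is indifferent when −5q − 4(1−q) = 3q − 8(1−q), giving q = 1/3.

1/3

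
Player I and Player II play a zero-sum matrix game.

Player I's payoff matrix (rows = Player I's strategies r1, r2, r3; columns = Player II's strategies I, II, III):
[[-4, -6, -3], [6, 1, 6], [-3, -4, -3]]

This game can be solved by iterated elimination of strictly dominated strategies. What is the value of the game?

1

Row r1 is strictly dominated by row r2 (6>-4, 1>-6, 6>-3); eliminate r1.
Row r3 is strictly dominated by row r2 (6>-3, 1>-4, 6>-3); eliminate r3.
Column I is strictly dominated by II for Player II (1<6); eliminate I.
Column III is strictly dominated by II for Player II (1<6); eliminate III.
Only (r2, II) remains, with payoff 1.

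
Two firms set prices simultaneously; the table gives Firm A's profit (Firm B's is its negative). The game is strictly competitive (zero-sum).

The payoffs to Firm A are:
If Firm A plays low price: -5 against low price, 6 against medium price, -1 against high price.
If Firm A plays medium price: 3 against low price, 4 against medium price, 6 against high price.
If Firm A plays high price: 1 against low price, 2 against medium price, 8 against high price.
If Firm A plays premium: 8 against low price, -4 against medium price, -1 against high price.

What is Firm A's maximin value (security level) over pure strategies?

3

The worst-case payoff for each row is low price: -5, medium price: 3, high price: 1, premium: -4.
The best of these is 3.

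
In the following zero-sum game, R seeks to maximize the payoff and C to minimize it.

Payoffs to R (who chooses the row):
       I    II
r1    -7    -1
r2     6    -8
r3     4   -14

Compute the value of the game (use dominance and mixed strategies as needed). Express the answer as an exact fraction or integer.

Row r3 is strictly dominated by row r2, so R never plays it.
The remaining 2×2 game on (r1, r2) × (I, II) has no saddle point. Let R play r1 with probability p; indifference gives −7p + 6(1−p) = −p − 8(1−p), so p = 7/10.
Similarly C's optimal q on I is 7/20, and the value is -7·(7/20) + (-1)·(13/20) = -31/10.

-31/10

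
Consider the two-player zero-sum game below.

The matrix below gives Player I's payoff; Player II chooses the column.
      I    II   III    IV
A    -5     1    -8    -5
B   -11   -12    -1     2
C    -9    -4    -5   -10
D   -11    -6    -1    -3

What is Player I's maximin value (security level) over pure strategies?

The worst-case payoff for each row is A: -8, B: -12, C: -10, D: -11.
The best of these is -8.

-8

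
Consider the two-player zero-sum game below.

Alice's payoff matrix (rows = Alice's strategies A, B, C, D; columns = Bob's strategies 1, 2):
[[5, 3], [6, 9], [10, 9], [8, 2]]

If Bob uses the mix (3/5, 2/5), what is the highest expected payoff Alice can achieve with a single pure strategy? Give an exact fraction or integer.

A: (5)·(3/5) + (3)·(2/5) = 21/5.
B: (6)·(3/5) + (9)·(2/5) = 36/5.
C: (10)·(3/5) + (9)·(2/5) = 48/5.
D: (8)·(3/5) + (2)·(2/5) = 28/5.
The best pure response is C with expected payoff 48/5.

48/5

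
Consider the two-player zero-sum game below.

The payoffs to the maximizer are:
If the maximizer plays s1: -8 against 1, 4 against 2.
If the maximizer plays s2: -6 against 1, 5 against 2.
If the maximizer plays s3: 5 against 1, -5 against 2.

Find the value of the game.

Row s1 is strictly dominated by row s2, so the maximizer never plays it.
The remaining 2×2 game on (s2, s3) × (1, 2) has no saddle point. Let the maximizer play s2 with probability p; indifference gives −6p + 5(1−p) = 5p − 5(1−p), so p = 10/21.
Similarly the minimizer's optimal q on 1 is 10/21, and the value is -6·(10/21) + (5)·(11/21) = -5/21.

-5/21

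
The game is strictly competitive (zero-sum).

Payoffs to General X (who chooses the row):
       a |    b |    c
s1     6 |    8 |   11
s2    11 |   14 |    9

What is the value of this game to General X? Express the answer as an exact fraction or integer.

Column b is strictly dominated by a for General Y (it gives General X more in every row).
The remaining 2×2 game on (s1, s2) × (a, c) has no saddle point. Let General X play s1 with probability p; indifference gives 6p + 11(1−p) = 11p + 9(1−p), so p = 2/7.
Similarly General Y's optimal q on a is 2/7, and the value is 6·(2/7) + (11)·(5/7) = 67/7.

67/7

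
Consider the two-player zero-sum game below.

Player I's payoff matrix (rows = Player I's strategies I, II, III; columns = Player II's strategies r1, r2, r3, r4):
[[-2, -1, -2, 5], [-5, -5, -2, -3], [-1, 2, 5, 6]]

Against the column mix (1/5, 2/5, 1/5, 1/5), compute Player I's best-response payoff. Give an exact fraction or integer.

I: (-2)·(1/5) + (-1)·(2/5) + (-2)·(1/5) + (5)·(1/5) = -1/5.
II: (-5)·(1/5) + (-5)·(2/5) + (-2)·(1/5) + (-3)·(1/5) = -4.
III: (-1)·(1/5) + (2)·(2/5) + (5)·(1/5) + (6)·(1/5) = 14/5.
The best pure response is III with expected payoff 14/5.

14/5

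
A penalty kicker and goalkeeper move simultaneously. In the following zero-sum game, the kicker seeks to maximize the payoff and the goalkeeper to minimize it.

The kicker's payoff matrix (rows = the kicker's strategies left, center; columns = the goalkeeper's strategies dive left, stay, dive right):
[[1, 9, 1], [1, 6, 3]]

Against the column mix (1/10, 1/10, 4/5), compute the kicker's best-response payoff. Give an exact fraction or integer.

31/10

left: (1)·(1/10) + (9)·(1/10) + (1)·(4/5) = 9/5.
center: (1)·(1/10) + (6)·(1/10) + (3)·(4/5) = 31/10.
The best pure response is center with expected payoff 31/10.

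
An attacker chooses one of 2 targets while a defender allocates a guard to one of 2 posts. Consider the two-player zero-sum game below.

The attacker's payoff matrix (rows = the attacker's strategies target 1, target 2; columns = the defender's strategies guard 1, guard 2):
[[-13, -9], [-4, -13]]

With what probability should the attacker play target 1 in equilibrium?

9/13

Row minima are -13 and -13, so the attacker's maximin is -13; column maxima are -4 and -9, so the defender's minimax is -9. These differ, so the equilibrium is in mixed strategies.
Let the attacker play target 1 with probability p. The defender is indifferent when −13p − 4(1−p) = −9p − 13(1−p), giving p = 9/13.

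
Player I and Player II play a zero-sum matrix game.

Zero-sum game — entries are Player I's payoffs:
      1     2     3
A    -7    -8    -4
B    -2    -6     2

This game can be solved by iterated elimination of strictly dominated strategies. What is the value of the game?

Row A is strictly dominated by row B (-2>-7, -6>-8, 2>-4); eliminate A.
Column 1 is strictly dominated by 2 for Player II (-6<-2); eliminate 1.
Column 3 is strictly dominated by 2 for Player II (-6<2); eliminate 3.
Only (B, 2) remains, with payoff -6.

-6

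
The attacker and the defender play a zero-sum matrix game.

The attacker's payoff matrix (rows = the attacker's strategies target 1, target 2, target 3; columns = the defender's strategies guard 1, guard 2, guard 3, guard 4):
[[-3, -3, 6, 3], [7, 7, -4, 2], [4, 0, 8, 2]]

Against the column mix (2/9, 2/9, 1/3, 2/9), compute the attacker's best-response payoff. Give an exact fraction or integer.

target 1: (-3)·(2/9) + (-3)·(2/9) + (6)·(1/3) + (3)·(2/9) = 4/3.
target 2: (7)·(2/9) + (7)·(2/9) + (-4)·(1/3) + (2)·(2/9) = 20/9.
target 3: (4)·(2/9) + (0)·(2/9) + (8)·(1/3) + (2)·(2/9) = 4.
The best pure response is target 3 with expected payoff 4.

4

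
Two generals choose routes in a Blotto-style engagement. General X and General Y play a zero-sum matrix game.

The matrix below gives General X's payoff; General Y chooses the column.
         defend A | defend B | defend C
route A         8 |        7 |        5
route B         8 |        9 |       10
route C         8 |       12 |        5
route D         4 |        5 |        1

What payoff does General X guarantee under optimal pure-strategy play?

Row minima: 5, 8, 5, 1 → General X's maximin is 8.
Column maxima: 8, 12, 10 → General Y's minimax is 8.
They coincide at (route B, defend A), so the value is 8.

8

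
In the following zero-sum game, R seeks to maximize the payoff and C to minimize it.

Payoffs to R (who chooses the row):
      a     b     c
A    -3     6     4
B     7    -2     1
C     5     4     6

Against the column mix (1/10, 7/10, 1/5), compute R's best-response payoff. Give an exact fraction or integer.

A: (-3)·(1/10) + (6)·(7/10) + (4)·(1/5) = 47/10.
B: (7)·(1/10) + (-2)·(7/10) + (1)·(1/5) = -1/2.
C: (5)·(1/10) + (4)·(7/10) + (6)·(1/5) = 9/2.
The best pure response is A with expected payoff 47/10.

47/10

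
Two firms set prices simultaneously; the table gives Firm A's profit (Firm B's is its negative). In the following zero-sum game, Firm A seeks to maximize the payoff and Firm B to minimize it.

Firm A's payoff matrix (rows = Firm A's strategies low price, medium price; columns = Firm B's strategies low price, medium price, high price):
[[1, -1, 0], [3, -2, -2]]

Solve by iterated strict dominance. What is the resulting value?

-1

Column low price is strictly dominated by medium price for Firm B (-1<1, -2<3); eliminate low price.
Row medium price is strictly dominated by row low price (-1>-2, 0>-2); eliminate medium price.
Column high price is strictly dominated by medium price for Firm B (-1<0); eliminate high price.
Only (low price, medium price) remains, with payoff -1.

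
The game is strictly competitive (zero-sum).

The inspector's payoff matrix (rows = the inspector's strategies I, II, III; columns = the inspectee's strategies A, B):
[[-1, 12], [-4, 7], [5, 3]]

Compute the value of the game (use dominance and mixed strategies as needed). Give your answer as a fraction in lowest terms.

Row II is strictly dominated by row I, so the inspector never plays it.
The remaining 2×2 game on (I, III) × (A, B) has no saddle point. Let the inspector play I with probability p; indifference gives −p + 5(1−p) = 12p + 3(1−p), so p = 2/15.
Similarly the inspectee's optimal q on A is 3/5, and the value is -1·(3/5) + (12)·(2/5) = 21/5.

21/5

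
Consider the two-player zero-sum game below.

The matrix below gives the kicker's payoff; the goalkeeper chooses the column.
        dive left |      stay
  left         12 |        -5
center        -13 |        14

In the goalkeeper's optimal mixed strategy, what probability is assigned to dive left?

Row minima are -5 and -13, so the kicker's maximin is -5; column maxima are 12 and 14, so the goalkeeper's minimax is 12. These differ, so the equilibrium is in mixed strategies.
Let the goalkeeper play dive left with probability q. The kicker is indifferent when 12q − 5(1−q) = −13q + 14(1−q), giving q = 19/44.

19/44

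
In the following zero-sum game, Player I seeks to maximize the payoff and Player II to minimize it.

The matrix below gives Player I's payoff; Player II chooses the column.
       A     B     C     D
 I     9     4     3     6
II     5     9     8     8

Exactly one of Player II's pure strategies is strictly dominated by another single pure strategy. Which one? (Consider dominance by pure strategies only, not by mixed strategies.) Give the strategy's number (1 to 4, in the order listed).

2

Player II prefers columns that give Player I less. Compare B with C: 3 < 4, 8 < 9.
So C strictly dominates B for Player II; B is strictly dominated.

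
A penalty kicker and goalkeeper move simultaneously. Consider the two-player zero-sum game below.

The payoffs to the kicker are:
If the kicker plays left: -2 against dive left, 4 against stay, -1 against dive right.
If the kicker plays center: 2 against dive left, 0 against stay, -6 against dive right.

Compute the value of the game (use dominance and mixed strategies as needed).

-14/9

Column stay is strictly dominated by dive right for the goalkeeper (it gives the kicker more in every row).
The remaining 2×2 game on (left, center) × (dive left, dive right) has no saddle point. Let the kicker play left with probability p; indifference gives −2p + 2(1−p) = −p − 6(1−p), so p = 8/9.
Similarly the goalkeeper's optimal q on dive left is 5/9, and the value is -2·(5/9) + (-1)·(4/9) = -14/9.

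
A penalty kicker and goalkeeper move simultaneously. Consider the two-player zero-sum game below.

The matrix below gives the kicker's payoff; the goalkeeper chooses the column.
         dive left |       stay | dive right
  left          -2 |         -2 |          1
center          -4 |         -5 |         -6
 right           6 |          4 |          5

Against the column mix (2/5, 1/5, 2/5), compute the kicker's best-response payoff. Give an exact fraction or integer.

left: (-2)·(2/5) + (-2)·(1/5) + (1)·(2/5) = -4/5.
center: (-4)·(2/5) + (-5)·(1/5) + (-6)·(2/5) = -5.
right: (6)·(2/5) + (4)·(1/5) + (5)·(2/5) = 26/5.
The best pure response is right with expected payoff 26/5.

26/5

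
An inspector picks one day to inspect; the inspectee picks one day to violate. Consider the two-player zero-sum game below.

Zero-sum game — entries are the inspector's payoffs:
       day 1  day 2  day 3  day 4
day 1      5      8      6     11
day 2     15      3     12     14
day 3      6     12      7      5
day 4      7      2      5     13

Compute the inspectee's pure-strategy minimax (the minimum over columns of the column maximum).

The worst case (largest entry) in each column is day 1: 15, day 2: 12, day 3: 12, day 4: 14.
The best (smallest) of these is 12.

12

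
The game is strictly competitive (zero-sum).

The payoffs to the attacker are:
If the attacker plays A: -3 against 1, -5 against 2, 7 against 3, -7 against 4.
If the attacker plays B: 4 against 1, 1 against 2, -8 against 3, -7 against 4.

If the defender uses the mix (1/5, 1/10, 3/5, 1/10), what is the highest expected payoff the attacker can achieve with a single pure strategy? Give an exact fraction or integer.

12/5

A: (-3)·(1/5) + (-5)·(1/10) + (7)·(3/5) + (-7)·(1/10) = 12/5.
B: (4)·(1/5) + (1)·(1/10) + (-8)·(3/5) + (-7)·(1/10) = -23/5.
The best pure response is A with expected payoff 12/5.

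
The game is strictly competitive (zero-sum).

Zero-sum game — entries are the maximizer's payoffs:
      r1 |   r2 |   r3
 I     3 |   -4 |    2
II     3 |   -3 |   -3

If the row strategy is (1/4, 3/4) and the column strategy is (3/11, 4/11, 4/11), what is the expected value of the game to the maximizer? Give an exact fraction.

-1

Against (3/11, 4/11, 4/11), each row's expected payoff is I: 1/11; II: -15/11.
Taking the (1/4, 3/4)-weighted average: (1/4)·(1/11) + (3/4)·(-15/11) = -1.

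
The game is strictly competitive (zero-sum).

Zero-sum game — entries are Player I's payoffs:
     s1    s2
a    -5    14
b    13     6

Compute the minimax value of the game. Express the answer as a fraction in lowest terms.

106/13

Row minima are -5 and 6, so Player I's maximin is 6; column maxima are 13 and 14, so Player II's minimax is 13. These differ, so the equilibrium is in mixed strategies.
Let Player I play a with probability p. Player II is indifferent when −5p + 13(1−p) = 14p + 6(1−p), giving p = 7/26.
Let Player II play s1 with probability q. Player I is indifferent when −5q + 14(1−q) = 13q + 6(1−q), giving q = 4/13.
The value is -5·(4/13) + (14)·(9/13) = 106/13.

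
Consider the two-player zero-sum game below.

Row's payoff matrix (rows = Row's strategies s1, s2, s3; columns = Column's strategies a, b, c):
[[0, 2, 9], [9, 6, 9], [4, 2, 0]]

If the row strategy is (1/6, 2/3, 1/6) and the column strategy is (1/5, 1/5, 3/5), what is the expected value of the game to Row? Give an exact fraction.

203/30

Against (1/5, 1/5, 3/5), each row's expected payoff is s1: 29/5; s2: 42/5; s3: 6/5.
Taking the (1/6, 2/3, 1/6)-weighted average: (1/6)·(29/5) + (2/3)·(42/5) + (1/6)·(6/5) = 203/30.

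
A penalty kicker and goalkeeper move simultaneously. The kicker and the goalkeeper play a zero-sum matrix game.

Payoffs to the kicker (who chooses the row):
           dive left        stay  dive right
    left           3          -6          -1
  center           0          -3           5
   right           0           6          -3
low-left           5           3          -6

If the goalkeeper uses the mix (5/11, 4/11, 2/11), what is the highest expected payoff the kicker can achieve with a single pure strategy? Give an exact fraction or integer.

left: (3)·(5/11) + (-6)·(4/11) + (-1)·(2/11) = -1.
center: (0)·(5/11) + (-3)·(4/11) + (5)·(2/11) = -2/11.
right: (0)·(5/11) + (6)·(4/11) + (-3)·(2/11) = 18/11.
low-left: (5)·(5/11) + (3)·(4/11) + (-6)·(2/11) = 25/11.
The best pure response is low-left with expected payoff 25/11.

25/11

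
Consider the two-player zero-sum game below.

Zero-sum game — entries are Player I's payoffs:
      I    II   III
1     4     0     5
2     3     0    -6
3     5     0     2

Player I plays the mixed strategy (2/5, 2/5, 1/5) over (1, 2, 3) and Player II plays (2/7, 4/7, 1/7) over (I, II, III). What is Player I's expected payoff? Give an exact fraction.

38/35

Against (2/7, 4/7, 1/7), each row's expected payoff is 1: 13/7; 2: 0; 3: 12/7.
Taking the (2/5, 2/5, 1/5)-weighted average: (2/5)·(13/7) + (2/5)·(0) + (1/5)·(12/7) = 38/35.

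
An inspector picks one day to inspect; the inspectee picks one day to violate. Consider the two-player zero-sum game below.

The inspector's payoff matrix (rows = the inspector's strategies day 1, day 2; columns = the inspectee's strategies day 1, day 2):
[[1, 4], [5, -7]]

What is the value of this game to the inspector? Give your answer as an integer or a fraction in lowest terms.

9/5

Row minima are 1 and -7, so the inspector's maximin is 1; column maxima are 5 and 4, so the inspectee's minimax is 4. These differ, so the equilibrium is in mixed strategies.
Let the inspector play day 1 with probability p. The inspectee is indifferent when p + 5(1−p) = 4p − 7(1−p), giving p = 4/5.
Let the inspectee play day 1 with probability q. The inspector is indifferent when q + 4(1−q) = 5q − 7(1−q), giving q = 11/15.
The value is 1·(11/15) + (4)·(4/15) = 9/5.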